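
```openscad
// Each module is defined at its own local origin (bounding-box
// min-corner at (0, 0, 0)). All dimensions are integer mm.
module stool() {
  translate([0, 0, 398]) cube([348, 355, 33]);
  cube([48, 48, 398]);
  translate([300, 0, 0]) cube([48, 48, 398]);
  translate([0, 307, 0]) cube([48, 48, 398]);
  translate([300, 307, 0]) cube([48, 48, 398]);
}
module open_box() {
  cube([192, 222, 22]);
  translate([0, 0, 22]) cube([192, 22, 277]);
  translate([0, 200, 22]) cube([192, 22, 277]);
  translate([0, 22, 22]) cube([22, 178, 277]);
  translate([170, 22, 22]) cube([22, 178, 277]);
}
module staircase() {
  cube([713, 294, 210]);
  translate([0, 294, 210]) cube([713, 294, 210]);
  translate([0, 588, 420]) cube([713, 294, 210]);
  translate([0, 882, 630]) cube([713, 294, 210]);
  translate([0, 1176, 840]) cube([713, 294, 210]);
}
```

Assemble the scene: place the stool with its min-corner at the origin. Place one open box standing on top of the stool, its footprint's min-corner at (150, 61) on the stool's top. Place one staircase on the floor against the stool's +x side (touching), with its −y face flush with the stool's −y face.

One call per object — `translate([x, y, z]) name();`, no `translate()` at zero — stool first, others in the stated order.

stool();
translate([150, 61, 431]) open_box();
translate([348, 0, 0]) staircase();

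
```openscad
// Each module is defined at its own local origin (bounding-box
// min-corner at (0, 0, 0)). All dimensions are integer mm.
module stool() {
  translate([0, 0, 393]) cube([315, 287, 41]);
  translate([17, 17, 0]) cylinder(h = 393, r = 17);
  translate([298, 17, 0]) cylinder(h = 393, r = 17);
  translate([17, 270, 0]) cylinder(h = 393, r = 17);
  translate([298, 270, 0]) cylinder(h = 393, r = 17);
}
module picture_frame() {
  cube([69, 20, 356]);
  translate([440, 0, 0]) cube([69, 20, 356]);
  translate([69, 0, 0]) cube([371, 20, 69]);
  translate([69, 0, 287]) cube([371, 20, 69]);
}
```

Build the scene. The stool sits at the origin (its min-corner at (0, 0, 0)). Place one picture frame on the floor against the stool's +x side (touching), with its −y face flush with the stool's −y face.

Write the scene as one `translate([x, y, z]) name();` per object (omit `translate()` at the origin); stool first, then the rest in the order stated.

stool();
translate([315, 0, 0]) picture_frame();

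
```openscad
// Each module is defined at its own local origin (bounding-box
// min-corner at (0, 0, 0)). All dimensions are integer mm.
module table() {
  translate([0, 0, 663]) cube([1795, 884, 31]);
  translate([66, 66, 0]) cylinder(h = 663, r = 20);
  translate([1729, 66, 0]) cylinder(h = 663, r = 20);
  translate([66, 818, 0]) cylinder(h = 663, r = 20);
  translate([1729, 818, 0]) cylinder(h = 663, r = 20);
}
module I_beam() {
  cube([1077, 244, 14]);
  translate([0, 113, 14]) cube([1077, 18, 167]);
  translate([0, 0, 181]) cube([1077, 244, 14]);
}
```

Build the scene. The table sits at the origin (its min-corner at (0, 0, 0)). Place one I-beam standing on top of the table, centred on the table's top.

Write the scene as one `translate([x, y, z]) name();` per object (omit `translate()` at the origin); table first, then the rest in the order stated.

table();
translate([359, 320, 694]) I_beam();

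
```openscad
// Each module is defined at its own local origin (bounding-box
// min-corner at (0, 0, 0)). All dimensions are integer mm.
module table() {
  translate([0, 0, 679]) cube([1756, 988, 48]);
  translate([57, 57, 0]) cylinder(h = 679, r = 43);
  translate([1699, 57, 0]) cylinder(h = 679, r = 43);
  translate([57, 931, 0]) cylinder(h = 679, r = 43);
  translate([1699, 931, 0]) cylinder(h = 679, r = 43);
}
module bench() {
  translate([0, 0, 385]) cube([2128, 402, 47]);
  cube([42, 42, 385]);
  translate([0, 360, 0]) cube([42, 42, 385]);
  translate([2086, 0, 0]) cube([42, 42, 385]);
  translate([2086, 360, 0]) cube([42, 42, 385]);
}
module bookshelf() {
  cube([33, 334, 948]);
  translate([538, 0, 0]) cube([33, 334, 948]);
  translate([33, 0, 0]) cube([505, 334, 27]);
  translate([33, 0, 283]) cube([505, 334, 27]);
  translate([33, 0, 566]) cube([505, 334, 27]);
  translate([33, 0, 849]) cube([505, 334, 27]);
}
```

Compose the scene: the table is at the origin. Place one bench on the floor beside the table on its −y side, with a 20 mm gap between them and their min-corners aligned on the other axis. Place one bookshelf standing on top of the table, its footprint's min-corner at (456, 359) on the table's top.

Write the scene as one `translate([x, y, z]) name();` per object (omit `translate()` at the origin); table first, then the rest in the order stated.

table();
translate([0, -422, 0]) bench();
translate([456, 359, 727]) bookshelf();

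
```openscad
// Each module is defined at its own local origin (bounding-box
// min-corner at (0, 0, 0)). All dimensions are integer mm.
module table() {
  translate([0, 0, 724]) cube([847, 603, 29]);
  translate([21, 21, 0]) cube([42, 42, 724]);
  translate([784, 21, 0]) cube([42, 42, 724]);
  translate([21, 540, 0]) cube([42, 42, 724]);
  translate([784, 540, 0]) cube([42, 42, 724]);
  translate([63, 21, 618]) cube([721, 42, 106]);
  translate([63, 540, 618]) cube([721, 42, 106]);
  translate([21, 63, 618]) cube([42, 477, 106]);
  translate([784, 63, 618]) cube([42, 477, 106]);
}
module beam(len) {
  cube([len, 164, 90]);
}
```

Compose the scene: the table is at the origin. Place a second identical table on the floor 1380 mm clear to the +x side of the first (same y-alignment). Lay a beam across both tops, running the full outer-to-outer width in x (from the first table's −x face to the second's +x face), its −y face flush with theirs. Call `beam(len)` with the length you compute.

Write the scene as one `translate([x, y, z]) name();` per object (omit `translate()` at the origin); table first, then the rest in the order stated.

table();
translate([2227, 0, 0]) table();
translate([0, 0, 753]) beam(3074);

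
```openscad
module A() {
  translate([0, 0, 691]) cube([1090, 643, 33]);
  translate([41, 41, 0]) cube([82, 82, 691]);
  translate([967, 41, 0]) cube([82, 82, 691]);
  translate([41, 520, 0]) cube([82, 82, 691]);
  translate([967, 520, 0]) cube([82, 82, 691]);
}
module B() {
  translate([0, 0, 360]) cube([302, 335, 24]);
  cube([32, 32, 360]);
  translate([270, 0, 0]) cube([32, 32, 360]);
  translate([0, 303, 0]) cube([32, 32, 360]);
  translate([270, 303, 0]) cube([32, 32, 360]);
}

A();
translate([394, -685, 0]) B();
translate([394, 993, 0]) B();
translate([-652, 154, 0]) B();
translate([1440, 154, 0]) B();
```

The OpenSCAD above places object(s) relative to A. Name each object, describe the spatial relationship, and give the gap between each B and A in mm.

A is a table. B is a stool. Four stools sit around the table at the −y, +y, −x, +x sides. The gap between each stool and the table is 350 mm.

Each stool's nearest face is 350 mm from the table's bounding box.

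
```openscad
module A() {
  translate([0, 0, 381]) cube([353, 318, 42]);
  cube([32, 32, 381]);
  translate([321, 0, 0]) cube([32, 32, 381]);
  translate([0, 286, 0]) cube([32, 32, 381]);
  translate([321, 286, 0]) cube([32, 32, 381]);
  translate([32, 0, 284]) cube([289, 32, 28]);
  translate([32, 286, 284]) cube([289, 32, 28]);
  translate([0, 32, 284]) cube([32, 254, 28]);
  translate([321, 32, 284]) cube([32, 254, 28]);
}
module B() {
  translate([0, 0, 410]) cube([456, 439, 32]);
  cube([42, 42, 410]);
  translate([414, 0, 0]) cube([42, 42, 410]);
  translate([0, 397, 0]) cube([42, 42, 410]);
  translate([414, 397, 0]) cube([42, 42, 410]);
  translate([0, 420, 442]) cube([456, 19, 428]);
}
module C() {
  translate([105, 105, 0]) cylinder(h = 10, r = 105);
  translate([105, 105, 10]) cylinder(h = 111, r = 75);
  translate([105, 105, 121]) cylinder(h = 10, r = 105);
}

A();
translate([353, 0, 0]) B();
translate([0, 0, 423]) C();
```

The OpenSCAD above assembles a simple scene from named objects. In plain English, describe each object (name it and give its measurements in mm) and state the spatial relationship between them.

A is a simple wooden stool: a rectangular seat 353 mm (x) by 318 mm (y), 42 mm thick, top face at z = 423 mm, on four square legs, each 32×32 mm in cross-section. The legs rest on z = 0, each flush with a corner of the seat. Four stretchers, 32 mm wide and 28 mm tall, connect adjacent legs with their undersides at z = 284 mm, each running between the inner faces of the legs it joins and aligned with the legs' outer faces on the other axis.

B is a chair: 456×439 mm seat, 32 mm thick, top at z = 442 mm, on four 42 mm square corner legs flush with the seat edges. A 19 mm thick backrest slab spans the full seat width, extending 428 mm above the seat top, its back face flush with the seat's +y edge.

C is a spool: two coaxial disc flanges of radius 105 mm and thickness 10 mm, joined by a core cylinder of radius 75 mm and height 111 mm. The lower flange rests on z = 0 and the three cylinders share a vertical axis.

The chair is against the stool's +x side, with their −y faces flush. The spool is on top of the stool.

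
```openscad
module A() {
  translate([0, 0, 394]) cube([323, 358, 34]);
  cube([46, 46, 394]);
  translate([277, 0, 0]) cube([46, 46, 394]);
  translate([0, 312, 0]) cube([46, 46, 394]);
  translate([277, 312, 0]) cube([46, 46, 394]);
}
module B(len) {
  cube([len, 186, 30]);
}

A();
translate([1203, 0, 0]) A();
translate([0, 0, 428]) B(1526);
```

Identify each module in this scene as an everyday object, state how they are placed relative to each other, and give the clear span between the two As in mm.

A is a stool. B is a beam. A beam spans the tops of two stools. The clear span between the two stools is 880 mm.

Second stool starts at x = 1203; first ends at x = 323; clear span = 1203 − 323 = 880 mm.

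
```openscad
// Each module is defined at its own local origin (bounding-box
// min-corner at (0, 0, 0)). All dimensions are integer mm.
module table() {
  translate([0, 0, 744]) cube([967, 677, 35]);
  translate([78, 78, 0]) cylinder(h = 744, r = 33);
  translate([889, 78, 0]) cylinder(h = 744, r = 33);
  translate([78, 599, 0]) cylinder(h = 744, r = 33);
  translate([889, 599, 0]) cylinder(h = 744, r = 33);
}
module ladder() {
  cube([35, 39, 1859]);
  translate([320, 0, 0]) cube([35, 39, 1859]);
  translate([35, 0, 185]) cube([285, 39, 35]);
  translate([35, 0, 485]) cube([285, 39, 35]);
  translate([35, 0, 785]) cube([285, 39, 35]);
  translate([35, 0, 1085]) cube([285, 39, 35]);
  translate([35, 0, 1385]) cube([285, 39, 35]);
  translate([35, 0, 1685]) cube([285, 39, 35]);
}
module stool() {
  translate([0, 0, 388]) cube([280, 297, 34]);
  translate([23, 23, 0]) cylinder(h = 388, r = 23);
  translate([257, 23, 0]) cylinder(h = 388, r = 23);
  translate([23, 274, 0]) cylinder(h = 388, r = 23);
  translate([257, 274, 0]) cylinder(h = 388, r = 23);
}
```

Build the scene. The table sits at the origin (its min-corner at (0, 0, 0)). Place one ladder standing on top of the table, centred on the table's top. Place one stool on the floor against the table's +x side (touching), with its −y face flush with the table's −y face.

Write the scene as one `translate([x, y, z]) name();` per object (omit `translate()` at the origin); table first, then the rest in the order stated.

table();
translate([306, 319, 779]) ladder();
translate([967, 0, 0]) stool();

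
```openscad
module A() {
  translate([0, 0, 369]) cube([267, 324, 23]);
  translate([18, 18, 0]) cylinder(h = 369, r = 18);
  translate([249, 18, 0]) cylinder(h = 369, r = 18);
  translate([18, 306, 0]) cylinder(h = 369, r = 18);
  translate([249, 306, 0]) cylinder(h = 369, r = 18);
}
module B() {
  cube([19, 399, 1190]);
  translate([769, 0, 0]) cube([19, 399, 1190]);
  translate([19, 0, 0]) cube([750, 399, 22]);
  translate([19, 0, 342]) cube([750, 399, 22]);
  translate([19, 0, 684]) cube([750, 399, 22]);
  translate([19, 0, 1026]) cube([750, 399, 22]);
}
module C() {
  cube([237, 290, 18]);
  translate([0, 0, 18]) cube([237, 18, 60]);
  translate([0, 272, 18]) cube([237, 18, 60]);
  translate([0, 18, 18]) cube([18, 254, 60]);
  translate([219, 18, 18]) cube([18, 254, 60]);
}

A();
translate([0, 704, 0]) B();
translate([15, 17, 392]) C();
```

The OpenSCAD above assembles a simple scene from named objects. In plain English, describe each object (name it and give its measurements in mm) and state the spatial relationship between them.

A is a four-legged stool. The seat is a 267×324×23 mm slab whose top surface is at z = 392 mm; four round legs, each 36 mm in diameter, run from the floor (z = 0) to the underside of the seat, each leg's axis is inset half a diameter from the nearest pair of seat edges (so the leg's bounding box is flush with the corner).

B is a bookshelf 788 mm wide overall, 399 mm deep and 1190 mm tall. The two sides are 19 mm thick vertical panels. 4 horizontal shelves of 22 mm thickness span between the inner faces of the sides; the lowest shelf sits on the floor and shelves are stacked with a clear vertical gap of 320 mm between each pair.

C is an open-topped rectangular box: outside dimensions 237×290×78 mm, with a uniform wall and base thickness of 18 mm. The base is a full 237×290 slab on the floor; four walls sit on top of the base. The front and back walls (the −y and +y sides) span the full width; the two side walls fit between them.

The bookshelf is on the floor beside the stool on its +y side. The open box is on top of the stool, centred.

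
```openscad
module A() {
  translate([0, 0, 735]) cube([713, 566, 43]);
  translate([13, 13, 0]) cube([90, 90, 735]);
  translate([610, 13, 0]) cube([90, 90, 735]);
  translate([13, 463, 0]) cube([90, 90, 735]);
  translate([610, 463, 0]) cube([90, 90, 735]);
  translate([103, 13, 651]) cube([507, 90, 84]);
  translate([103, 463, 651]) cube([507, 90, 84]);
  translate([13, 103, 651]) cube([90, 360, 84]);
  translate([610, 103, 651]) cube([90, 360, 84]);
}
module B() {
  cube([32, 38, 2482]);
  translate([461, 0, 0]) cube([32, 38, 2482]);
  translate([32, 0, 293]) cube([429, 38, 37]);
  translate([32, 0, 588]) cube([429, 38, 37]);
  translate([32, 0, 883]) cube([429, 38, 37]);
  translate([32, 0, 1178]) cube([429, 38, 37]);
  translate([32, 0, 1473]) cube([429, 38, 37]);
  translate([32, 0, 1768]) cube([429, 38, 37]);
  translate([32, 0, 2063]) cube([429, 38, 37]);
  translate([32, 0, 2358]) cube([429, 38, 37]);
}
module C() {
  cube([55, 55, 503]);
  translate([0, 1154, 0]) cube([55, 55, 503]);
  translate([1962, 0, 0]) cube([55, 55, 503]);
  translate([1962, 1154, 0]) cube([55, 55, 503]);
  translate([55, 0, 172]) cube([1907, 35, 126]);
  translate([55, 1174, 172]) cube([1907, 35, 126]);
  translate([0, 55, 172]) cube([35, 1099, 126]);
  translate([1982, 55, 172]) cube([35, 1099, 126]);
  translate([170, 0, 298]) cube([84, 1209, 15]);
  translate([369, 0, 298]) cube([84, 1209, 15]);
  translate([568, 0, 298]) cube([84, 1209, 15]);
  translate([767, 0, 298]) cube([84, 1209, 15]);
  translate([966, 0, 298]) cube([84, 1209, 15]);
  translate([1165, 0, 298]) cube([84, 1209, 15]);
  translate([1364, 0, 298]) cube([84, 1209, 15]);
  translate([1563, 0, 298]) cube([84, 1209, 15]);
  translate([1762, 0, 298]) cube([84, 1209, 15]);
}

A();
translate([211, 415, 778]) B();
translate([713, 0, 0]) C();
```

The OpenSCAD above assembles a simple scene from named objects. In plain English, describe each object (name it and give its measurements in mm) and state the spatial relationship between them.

A is a rectangular dining table. The top is 713×566×43 mm with its upper surface at z = 778 mm. It stands on four 90×90 mm square legs, each inset 13 mm from the nearest pair of top edges, running from the floor to the underside of the top. Four apron rails, 90 mm thick and 84 mm tall, run between adjacent legs with their top edges flush with the underside of the top and their outer faces flush with the legs' outer faces.

B is a wooden ladder with two side rails of 32×38 mm section and 2482 mm height, set 493 mm apart overall. Between them run 8 rectangular rungs (38 mm deep, 37 mm thick), front faces flush with the rails' −y face. The bottom of the first rung is 293 mm above the floor and each subsequent rung is 295 mm higher than the one below.

C is a bed frame 2017 mm long (x) by 1209 mm wide (y). Four 55×55 mm corner posts, 503 mm tall, at the corners of the footprint. Four rails of 35 mm thickness and 126 mm height run between adjacent posts with their undersides at z = 172 mm, their outer faces flush with the outside of the frame (the two x-running rails run between the posts' inner faces; the two y-running rails run between the posts' inner faces). 9 slats, each 84 mm wide (x) and 15 mm thick, lie across the top of the two x-running rails, running the full 1209 mm width of the frame in y; the slats are evenly spaced along x between the inner faces of the end posts with equal gaps (rounded down to the nearest mm) at the −x end and between each pair — any rounding remainder accumulates at the +x end.

The ladder is on top of the table. The bed frame is against the table's +x side, with their −y faces flush.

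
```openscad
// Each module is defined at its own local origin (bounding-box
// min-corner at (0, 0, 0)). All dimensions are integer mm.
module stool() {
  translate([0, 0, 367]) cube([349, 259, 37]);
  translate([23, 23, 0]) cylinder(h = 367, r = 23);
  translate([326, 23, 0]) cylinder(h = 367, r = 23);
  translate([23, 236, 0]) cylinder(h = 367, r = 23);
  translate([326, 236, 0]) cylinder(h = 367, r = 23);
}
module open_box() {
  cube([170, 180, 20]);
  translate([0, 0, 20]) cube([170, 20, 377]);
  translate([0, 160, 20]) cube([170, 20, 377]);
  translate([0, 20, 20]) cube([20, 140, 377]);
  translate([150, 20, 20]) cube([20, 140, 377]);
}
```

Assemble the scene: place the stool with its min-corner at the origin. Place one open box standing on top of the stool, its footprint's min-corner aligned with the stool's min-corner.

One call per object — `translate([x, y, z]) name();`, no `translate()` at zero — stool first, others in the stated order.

stool();
translate([0, 0, 404]) open_box();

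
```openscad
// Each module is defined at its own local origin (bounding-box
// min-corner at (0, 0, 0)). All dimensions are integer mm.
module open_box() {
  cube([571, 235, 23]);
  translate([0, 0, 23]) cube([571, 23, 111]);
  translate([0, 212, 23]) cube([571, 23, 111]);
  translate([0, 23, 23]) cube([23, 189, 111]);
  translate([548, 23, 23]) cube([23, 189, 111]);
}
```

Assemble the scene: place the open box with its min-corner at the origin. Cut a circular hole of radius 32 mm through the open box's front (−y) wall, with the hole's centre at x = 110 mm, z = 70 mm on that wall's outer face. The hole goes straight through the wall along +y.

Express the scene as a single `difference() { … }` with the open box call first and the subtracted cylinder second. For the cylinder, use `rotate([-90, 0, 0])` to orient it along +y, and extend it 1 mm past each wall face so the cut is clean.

difference() {
  open_box();
  translate([110, -1, 70]) rotate([-90, 0, 0]) cylinder(h = 25, r = 32);
}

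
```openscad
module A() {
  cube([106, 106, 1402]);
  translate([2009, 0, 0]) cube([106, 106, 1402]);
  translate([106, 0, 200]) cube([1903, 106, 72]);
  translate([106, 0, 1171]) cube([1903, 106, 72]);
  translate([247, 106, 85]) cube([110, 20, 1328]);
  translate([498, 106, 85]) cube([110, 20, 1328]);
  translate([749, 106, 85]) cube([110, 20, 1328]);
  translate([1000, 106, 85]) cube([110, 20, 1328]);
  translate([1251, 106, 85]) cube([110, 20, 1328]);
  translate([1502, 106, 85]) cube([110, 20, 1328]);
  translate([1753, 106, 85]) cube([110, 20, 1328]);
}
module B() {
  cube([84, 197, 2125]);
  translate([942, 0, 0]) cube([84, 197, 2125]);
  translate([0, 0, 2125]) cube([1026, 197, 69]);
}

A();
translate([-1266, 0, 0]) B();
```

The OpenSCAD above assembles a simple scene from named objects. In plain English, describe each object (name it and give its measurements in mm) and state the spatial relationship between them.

A is a fence section. Two 106×106 mm posts, 1402 mm tall, stand on the floor with a clear span of 1903 mm between their inner faces. Two horizontal rails of 106×72 mm section span the gap between the posts with their undersides at z = 200 mm and z = 1171 mm, flush with the posts' −y face. 7 pickets, each 110 mm wide, 20 mm thick and 1328 mm tall, are fixed to the +y face of the rails with their bottoms at z = 85 mm, evenly spaced across the span with equal gaps (rounded down to the nearest mm) at the −x end and between each pair — any rounding remainder accumulates at the +x end.

B is a door frame. The clear opening is 858 mm wide and 2125 mm high. Two 84 mm wide jambs, 197 mm deep, stand either side of the opening from the floor to the top of the opening. A 69 mm thick head sits across the top of both jambs, spanning the full outside width of the frame.

The door frame is on the floor beside the fence section on its −x side.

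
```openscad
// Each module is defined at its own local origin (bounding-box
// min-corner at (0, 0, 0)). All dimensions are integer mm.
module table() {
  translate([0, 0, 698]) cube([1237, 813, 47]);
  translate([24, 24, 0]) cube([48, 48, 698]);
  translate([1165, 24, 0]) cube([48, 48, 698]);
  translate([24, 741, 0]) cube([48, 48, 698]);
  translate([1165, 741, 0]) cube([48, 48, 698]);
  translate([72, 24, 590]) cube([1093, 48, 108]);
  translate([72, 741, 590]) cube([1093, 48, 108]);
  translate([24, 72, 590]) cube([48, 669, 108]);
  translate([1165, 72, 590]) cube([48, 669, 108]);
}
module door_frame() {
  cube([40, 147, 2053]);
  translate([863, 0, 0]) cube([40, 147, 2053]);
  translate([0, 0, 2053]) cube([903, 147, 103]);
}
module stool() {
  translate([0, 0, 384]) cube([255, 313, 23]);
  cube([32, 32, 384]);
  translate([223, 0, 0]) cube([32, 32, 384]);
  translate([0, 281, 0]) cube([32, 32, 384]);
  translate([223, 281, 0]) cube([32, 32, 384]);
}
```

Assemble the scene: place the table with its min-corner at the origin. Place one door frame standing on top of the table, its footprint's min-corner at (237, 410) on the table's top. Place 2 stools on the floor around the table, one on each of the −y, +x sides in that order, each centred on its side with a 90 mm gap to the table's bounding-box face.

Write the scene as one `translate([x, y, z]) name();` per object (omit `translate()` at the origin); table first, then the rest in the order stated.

table();
translate([237, 410, 745]) door_frame();
translate([491, -403, 0]) stool();
translate([1327, 250, 0]) stool();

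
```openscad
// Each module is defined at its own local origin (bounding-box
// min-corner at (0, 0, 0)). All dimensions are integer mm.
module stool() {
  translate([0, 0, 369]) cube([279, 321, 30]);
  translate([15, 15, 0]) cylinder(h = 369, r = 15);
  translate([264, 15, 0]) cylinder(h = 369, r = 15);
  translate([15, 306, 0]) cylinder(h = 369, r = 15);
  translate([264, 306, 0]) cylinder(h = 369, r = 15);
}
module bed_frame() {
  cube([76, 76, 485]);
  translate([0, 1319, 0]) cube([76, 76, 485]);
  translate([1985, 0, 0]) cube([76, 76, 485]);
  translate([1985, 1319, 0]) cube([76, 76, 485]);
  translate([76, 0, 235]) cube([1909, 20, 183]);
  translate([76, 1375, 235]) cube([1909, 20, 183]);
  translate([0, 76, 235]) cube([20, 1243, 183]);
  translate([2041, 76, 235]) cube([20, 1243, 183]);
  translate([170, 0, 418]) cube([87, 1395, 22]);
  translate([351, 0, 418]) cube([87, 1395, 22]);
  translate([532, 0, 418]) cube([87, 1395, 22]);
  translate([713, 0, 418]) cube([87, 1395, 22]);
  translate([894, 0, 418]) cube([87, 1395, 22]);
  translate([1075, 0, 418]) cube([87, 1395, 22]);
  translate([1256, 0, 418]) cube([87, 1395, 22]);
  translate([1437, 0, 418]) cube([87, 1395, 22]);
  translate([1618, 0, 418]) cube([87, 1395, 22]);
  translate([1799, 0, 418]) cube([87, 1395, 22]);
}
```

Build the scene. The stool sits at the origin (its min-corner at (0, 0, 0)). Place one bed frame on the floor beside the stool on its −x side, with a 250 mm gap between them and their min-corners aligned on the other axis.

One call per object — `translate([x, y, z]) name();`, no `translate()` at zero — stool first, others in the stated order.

stool();
translate([-2311, 0, 0]) bed_frame();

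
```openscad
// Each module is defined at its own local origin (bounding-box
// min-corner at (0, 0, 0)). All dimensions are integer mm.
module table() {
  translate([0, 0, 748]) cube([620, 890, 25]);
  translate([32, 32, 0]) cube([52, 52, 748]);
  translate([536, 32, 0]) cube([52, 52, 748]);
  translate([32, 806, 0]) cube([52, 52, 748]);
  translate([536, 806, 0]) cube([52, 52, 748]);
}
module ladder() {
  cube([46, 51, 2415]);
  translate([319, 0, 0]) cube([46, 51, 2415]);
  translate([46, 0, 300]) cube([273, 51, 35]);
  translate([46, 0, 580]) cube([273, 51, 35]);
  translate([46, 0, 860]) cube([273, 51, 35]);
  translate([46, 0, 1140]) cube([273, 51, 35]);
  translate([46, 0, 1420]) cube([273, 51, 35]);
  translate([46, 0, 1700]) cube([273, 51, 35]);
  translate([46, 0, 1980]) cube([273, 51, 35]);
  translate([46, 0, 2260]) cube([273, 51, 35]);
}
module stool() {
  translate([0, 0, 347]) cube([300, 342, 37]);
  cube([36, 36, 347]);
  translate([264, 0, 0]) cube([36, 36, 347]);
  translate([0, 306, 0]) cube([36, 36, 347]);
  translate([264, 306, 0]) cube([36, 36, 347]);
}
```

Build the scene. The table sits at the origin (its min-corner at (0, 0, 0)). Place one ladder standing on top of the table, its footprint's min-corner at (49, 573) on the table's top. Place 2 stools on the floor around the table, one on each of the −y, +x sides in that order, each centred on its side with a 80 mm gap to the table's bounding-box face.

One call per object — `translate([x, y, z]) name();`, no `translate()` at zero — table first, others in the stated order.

table();
translate([49, 573, 773]) ladder();
translate([160, -422, 0]) stool();
translate([700, 274, 0]) stool();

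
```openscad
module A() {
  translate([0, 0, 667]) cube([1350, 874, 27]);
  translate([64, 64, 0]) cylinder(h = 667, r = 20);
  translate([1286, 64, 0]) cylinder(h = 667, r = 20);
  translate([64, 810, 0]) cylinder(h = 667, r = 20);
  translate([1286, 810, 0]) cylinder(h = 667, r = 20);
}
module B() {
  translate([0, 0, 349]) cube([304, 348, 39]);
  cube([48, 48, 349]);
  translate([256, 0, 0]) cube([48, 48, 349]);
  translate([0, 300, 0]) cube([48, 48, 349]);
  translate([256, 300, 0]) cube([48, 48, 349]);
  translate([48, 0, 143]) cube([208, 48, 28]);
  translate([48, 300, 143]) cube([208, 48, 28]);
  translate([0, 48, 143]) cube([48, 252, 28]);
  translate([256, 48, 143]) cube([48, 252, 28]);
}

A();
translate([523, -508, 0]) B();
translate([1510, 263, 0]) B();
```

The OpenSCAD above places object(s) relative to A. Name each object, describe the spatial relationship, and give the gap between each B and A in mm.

A is a table. B is a stool. Two stools sit around the table at the −y, +x sides. The gap between each stool and the table is 160 mm.

Each stool's nearest face is 160 mm from the table's bounding box.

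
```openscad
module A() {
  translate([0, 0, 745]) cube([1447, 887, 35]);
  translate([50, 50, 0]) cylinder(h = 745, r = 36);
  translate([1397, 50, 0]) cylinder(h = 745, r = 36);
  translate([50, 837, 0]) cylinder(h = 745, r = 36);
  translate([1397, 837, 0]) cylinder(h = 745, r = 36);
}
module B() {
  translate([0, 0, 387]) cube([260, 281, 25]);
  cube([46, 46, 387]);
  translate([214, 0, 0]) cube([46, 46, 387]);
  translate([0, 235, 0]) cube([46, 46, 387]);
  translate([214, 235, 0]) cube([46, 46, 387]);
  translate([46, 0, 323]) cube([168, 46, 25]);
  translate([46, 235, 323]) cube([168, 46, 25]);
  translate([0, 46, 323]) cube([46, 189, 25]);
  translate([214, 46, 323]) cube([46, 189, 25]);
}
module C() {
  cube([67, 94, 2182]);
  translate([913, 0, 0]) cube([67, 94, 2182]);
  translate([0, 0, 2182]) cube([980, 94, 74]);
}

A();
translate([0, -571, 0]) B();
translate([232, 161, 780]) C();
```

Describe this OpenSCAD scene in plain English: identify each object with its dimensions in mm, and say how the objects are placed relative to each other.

A is a table with a 1447×887 mm rectangular top, 35 mm thick, top surface at z = 780 mm, supported by four round legs of 72 mm diameter, each leg's bounding box inset 14 mm from the nearest pair of top edges, running from the floor.

B is a simple wooden stool: a rectangular seat 260 mm (x) by 281 mm (y), 25 mm thick, top face at z = 412 mm, on four square legs, each 46×46 mm in cross-section. The legs rest on z = 0, each flush with a corner of the seat. Four stretchers, 46 mm wide and 25 mm tall, connect adjacent legs with their undersides at z = 323 mm, each running between the inner faces of the legs it joins and aligned with the legs' outer faces on the other axis.

C is a door frame. The clear opening is 846 mm wide and 2182 mm high. Two 67 mm wide jambs, 94 mm deep, stand either side of the opening from the floor to the top of the opening. A 74 mm thick head sits across the top of both jambs, spanning the full outside width of the frame.

The stool is on the floor beside the table on its −y side. The door frame is on top of the table.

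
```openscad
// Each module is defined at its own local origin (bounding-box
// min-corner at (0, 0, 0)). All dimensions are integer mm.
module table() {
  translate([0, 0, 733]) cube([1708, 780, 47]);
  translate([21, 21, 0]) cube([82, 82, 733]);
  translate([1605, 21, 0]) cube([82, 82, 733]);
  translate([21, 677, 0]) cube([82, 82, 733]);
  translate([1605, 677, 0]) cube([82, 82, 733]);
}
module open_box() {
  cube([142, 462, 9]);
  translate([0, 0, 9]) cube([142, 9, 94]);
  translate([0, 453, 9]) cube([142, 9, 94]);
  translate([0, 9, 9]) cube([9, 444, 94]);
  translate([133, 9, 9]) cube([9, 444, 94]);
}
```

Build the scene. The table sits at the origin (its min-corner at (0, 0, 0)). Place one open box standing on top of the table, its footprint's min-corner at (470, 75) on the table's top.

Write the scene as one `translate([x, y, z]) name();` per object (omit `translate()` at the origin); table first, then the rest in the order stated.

table();
translate([470, 75, 780]) open_box();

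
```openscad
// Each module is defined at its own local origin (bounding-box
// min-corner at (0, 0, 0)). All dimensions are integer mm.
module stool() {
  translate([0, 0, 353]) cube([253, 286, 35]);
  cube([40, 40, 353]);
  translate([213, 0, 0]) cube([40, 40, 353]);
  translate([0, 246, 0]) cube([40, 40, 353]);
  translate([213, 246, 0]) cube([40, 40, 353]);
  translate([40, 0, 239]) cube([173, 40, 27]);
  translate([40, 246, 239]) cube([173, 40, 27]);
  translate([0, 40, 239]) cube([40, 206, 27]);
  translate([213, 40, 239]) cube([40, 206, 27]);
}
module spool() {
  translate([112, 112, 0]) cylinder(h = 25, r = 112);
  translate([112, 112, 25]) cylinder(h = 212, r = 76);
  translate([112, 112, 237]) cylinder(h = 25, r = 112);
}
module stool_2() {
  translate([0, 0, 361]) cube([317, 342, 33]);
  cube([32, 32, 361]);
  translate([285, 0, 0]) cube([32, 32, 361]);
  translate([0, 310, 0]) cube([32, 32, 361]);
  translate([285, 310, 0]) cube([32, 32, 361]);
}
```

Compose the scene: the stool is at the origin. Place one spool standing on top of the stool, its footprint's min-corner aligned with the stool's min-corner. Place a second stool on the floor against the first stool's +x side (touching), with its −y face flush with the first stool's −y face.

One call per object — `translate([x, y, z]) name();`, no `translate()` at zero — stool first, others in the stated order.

stool();
translate([0, 0, 388]) spool();
translate([253, 0, 0]) stool_2();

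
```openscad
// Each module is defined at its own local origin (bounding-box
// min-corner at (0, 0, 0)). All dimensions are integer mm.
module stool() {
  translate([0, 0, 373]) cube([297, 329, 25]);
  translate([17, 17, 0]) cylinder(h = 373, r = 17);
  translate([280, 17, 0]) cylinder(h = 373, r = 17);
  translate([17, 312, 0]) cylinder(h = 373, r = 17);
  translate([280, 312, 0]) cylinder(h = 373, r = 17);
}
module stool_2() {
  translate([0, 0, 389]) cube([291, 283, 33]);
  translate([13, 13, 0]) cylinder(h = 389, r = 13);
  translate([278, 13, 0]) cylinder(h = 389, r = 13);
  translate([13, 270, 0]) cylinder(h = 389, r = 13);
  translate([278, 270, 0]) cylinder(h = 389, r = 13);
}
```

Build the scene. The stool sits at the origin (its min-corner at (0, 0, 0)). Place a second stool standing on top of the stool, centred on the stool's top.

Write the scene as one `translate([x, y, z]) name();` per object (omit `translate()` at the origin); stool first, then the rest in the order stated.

stool();
translate([3, 23, 398]) stool_2();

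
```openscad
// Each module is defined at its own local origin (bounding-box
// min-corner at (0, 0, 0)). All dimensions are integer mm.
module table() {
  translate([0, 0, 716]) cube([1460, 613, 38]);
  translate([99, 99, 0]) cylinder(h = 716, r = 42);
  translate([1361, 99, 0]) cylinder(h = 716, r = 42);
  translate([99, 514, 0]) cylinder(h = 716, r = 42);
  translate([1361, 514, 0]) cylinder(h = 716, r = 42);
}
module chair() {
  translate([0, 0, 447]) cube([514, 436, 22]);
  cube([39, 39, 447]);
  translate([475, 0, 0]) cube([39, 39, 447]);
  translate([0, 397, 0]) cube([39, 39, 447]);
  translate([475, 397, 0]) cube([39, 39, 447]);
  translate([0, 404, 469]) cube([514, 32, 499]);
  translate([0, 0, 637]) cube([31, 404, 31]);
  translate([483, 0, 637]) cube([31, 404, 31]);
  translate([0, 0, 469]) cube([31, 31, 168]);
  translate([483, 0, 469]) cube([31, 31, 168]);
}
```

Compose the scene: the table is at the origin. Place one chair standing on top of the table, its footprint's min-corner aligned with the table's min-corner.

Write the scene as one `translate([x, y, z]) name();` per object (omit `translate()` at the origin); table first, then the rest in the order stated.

table();
translate([0, 0, 754]) chair();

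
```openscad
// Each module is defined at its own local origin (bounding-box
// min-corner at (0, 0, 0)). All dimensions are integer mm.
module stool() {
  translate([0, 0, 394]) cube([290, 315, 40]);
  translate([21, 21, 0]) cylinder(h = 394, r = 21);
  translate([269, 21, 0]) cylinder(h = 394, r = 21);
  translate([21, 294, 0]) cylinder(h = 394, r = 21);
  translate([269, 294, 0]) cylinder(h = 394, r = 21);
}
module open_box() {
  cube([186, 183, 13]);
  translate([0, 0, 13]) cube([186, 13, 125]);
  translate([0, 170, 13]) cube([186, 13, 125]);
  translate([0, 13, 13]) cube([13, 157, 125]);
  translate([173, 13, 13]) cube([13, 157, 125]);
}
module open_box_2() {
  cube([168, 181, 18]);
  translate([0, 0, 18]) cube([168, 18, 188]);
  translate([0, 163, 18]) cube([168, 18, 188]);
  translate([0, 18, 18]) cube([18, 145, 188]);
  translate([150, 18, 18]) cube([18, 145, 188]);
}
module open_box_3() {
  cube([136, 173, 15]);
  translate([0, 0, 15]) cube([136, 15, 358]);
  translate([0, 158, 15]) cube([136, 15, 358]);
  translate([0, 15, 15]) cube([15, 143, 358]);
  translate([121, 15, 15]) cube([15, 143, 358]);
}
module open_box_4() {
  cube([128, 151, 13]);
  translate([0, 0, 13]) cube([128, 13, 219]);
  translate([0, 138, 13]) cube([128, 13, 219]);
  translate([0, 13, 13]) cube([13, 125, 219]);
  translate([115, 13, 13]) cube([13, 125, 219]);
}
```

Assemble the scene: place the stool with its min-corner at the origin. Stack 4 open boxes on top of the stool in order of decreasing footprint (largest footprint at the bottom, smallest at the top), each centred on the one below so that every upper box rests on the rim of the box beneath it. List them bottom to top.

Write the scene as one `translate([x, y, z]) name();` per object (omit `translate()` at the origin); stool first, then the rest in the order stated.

stool();
translate([52, 66, 434]) open_box();
translate([61, 67, 572]) open_box_2();
translate([77, 71, 778]) open_box_3();
translate([81, 82, 1151]) open_box_4();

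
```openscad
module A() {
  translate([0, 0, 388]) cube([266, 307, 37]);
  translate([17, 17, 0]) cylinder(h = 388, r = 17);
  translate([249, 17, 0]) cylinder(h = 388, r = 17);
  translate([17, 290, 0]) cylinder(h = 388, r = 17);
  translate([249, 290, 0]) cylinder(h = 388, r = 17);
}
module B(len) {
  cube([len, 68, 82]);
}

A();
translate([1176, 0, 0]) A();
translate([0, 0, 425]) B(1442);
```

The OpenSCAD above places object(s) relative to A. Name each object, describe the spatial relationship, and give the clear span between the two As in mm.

Second stool starts at x = 1176; first ends at x = 266; clear span = 1176 − 266 = 910 mm.

A is a stool. B is a beam. A beam spans the tops of two stools. The clear span between the two stools is 910 mm.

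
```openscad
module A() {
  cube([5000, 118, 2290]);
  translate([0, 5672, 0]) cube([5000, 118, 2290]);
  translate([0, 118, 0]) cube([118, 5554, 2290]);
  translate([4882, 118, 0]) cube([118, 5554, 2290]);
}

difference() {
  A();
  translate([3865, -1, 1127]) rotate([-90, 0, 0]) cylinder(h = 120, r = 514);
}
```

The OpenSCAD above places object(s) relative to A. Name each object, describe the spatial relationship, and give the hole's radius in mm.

The subtracted cylinder has r = 514 mm.

A is a house frame. The house frame has a circular hole through its front wall. The hole's radius is 514 mm.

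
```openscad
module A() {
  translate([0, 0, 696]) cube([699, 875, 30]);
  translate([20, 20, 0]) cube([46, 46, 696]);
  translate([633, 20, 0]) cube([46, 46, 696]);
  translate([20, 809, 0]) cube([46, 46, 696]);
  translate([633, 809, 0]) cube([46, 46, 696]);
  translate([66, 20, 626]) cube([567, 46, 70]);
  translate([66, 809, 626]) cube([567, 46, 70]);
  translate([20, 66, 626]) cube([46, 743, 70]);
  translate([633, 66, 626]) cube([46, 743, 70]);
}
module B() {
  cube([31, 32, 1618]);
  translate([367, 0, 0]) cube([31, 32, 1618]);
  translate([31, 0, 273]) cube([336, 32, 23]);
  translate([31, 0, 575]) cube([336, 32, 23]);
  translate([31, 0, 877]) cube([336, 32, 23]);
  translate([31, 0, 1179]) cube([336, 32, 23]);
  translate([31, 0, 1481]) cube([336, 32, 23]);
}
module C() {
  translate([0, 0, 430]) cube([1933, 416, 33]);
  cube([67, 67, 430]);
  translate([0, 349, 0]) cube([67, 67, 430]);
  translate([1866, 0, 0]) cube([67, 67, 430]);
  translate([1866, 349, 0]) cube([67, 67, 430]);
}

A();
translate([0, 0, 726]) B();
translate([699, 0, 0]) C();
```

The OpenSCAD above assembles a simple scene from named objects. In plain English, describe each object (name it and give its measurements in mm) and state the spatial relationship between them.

A is a rectangular dining table. The top is 699×875×30 mm with its upper surface at z = 726 mm. It stands on four 46×46 mm square legs, each inset 20 mm from the nearest pair of top edges, running from the floor to the underside of the top. Four apron rails, 46 mm thick and 70 mm tall, run between adjacent legs with their top edges flush with the underside of the top and their outer faces flush with the legs' outer faces.

B is a wooden ladder with two side rails of 31×32 mm section and 1618 mm height, set 398 mm apart overall. Between them run 5 rectangular rungs (32 mm deep, 23 mm thick), front faces flush with the rails' −y face. The bottom of the first rung is 273 mm above the floor and each subsequent rung is 302 mm higher than the one below.

C is a long wooden bench with a 1933 mm (x) × 416 mm (y) seat, 33 mm thick, its top surface 463 mm above the floor. Four 67 mm square legs at the seat corners, flush with the edges, run from z = 0 to the seat underside.

The ladder is on top of the table. The bench is against the table's +x side, with their −y faces flush.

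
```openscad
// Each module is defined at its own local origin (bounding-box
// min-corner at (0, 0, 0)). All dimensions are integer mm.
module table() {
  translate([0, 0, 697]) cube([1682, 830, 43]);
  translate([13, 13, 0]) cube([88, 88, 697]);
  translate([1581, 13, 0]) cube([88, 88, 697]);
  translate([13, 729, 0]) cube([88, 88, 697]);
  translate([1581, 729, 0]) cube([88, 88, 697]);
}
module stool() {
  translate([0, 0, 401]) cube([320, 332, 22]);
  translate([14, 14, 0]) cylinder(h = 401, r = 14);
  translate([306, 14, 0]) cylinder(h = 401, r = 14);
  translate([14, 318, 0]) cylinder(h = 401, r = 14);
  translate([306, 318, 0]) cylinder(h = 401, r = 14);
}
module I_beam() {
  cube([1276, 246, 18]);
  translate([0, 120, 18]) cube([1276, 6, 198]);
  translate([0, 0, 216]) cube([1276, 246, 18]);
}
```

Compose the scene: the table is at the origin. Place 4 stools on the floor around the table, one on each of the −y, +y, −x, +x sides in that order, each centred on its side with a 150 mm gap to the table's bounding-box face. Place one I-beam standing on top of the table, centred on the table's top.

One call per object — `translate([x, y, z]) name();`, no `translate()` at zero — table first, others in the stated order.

table();
translate([681, -482, 0]) stool();
translate([681, 980, 0]) stool();
translate([-470, 249, 0]) stool();
translate([1832, 249, 0]) stool();
translate([203, 292, 740]) I_beam();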